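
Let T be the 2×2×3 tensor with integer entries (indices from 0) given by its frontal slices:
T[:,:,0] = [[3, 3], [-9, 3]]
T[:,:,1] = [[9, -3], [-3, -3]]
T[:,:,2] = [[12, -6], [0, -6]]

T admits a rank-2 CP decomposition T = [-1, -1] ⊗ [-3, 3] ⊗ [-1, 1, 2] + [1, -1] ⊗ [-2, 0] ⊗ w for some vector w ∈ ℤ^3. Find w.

w = [-3, -3, -3]

Subtract the known terms from T to get the rank-1 residual R = [1, -1] ⊗ [-2, 0] ⊗ w, so R[i,j,k] = a[i]·b[j]·w[k]. Pick indices with nonzero a[0]·b[0] = (1)·(-2) = -2. Only the fibre through (0,0,·) is needed: R[0,0,:] = T[0,0,:] − Σₗ aₗ[0]bₗ[0]cₗ = [3, 9, 12] − (-1)·(-3)·[-1, 1, 2] = [6, 6, 6]. Then w[k] = R[0,0,k] / -2 for each k, giving w = [6, 6, 6] / -2 = [-3, -3, -3].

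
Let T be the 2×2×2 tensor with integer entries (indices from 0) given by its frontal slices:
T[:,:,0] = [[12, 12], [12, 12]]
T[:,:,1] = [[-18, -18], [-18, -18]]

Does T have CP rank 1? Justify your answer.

If T = a ⊗ b ⊗ c then every fibre of T is a multiple of the corresponding factor, so read the factors off the fibres through the nonzero entry T[0,0,0] = 12.
The mode-1 fibre T[:,0,0] = [12, 12] gives a = (1, 1) (primitive direction); the mode-2 fibre T[0,:,0] = [12, 12] gives b = (1, 1); then c[k] = T[0,0,k] / (a[0]·b[0]) = [12, -18] / 1 = (12, -18).
Expanding (1, 1) ⊗ (1, 1) ⊗ (12, -18) reproduces all 8 entries of T, so T = (1, 1) ⊗ (1, 1) ⊗ (12, -18) and rank(T) ≤ 1.
Equivalently every frontal slice T[:,:,k] is c[k] times the rank-1 matrix (1, 1) ⊗ (1, 1). So T has rank 1 (it is nonzero).

Yes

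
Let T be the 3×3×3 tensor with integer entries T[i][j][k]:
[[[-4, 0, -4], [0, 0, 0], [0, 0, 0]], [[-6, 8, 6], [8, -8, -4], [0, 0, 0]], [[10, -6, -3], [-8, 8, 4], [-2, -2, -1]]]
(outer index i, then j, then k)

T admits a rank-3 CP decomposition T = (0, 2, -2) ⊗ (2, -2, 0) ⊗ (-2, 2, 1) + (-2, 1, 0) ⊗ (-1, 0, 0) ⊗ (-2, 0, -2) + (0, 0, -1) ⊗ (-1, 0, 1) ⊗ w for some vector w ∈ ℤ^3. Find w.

w = (2, 2, 1)

Subtract the known terms from T to get the rank-1 residual R = (0, 0, -1) ⊗ (-1, 0, 1) ⊗ w, so R[i,j,k] = a[i]·b[j]·w[k]. Pick indices with nonzero a[2]·b[0] = (-1)·(-1) = 1. Only the fibre through (2,0,·) is needed: R[2,0,:] = T[2,0,:] − Σₗ aₗ[2]bₗ[0]cₗ = [10, -6, -3] − (-2)·(2)·(-2, 2, 1) − (0)·(-1)·(-2, 0, -2) = [2, 2, 1]. Then w[k] = R[2,0,k] / 1 for each k, giving w = [2, 2, 1] / 1 = (2, 2, 1).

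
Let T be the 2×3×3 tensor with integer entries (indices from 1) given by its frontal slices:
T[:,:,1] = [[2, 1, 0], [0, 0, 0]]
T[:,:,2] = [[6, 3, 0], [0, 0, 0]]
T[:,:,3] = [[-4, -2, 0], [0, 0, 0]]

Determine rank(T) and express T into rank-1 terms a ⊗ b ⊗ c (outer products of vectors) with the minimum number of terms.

Lower bound: T ≠ 0 (e.g. T[1,1,1] = 2), so rank(T) ≥ 1.
Upper bound: if T = a ⊗ b ⊗ c then every fibre of T is a multiple of the corresponding factor, so read the factors off the fibres through the nonzero entry T[1,1,1] = 2.
The mode-1 fibre T[:,1,1] = [2, 0] gives a = [1, 0] (primitive direction); the mode-2 fibre T[1,:,1] = [2, 1, 0] gives b = [2, 1, 0]; then c[k] = T[1,1,k] / (a[1]·b[1]) = [2, 6, -4] / 2 = [1, 3, -2].
Expanding [1, 0] ⊗ [2, 1, 0] ⊗ [1, 3, -2] reproduces all 18 entries of T, so T = [1, 0] ⊗ [2, 1, 0] ⊗ [1, 3, -2] and rank(T) ≤ 1.
These bounds meet, so rank(T) = 1.
Check entry T[1,1,1] = 2: (1)·(2)·(1) = 2.

rank(T) = 1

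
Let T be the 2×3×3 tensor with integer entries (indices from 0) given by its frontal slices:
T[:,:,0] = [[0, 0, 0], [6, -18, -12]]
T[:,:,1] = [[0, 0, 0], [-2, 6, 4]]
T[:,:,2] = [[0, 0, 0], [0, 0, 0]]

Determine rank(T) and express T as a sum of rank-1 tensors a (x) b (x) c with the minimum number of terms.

rank(T) = 1

Lower bound: T ≠ 0 (e.g. T[1,0,0] = 6), so rank(T) ≥ 1.
Upper bound: if T = a (x) b (x) c then every fibre of T is a multiple of the corresponding factor, so read the factors off the fibres through the nonzero entry T[1,0,0] = 6.
The mode-1 fibre T[:,0,0] = [0, 6] gives a = [0, 1] (primitive direction); the mode-2 fibre T[1,:,0] = [6, -18, -12] gives b = [1, -3, -2]; then c[k] = T[1,0,k] / (a[1]·b[0]) = [6, -2, 0] / 1 = [6, -2, 0].
Expanding [0, 1] (x) [1, -3, -2] (x) [6, -2, 0] reproduces all 18 entries of T, so T = [0, 1] (x) [1, -3, -2] (x) [6, -2, 0] and rank(T) ≤ 1.
These bounds meet, so rank(T) = 1.
Check entry T[0,2,2] = 0: (0)·(-2)·(0) = 0.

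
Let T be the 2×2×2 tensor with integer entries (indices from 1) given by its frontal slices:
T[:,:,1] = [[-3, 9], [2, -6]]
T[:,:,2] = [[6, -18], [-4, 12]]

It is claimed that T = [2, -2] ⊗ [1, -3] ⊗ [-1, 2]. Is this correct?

No

Reconstruct entry (1,1,1) from the claimed factors: Σₗ aₗ[1]bₗ[1]cₗ[1] = (2)·(1)·(-1) = -2, but T[1,1,1] = -3. The claim is false.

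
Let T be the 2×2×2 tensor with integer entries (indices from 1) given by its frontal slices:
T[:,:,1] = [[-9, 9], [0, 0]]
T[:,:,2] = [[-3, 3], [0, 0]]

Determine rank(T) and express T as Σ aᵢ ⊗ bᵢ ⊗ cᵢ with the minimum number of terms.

Lower bound: T ≠ 0 (e.g. T[1,1,1] = -9), so rank(T) ≥ 1.
Upper bound: if T = a ⊗ b ⊗ c then every fibre of T is a multiple of the corresponding factor, so read the factors off the fibres through the nonzero entry T[1,1,1] = -9.
The mode-1 fibre T[:,1,1] = [-9, 0] gives a = [1, 0] (primitive direction); the mode-2 fibre T[1,:,1] = [-9, 9] gives b = [1, -1]; then c[k] = T[1,1,k] / (a[1]·b[1]) = [-9, -3] / 1 = [-9, -3].
Expanding [1, 0] ⊗ [1, -1] ⊗ [-9, -3] reproduces all 8 entries of T, so T = [1, 0] ⊗ [1, -1] ⊗ [-9, -3] and rank(T) ≤ 1.
These bounds meet, so rank(T) = 1.

rank(T) = 1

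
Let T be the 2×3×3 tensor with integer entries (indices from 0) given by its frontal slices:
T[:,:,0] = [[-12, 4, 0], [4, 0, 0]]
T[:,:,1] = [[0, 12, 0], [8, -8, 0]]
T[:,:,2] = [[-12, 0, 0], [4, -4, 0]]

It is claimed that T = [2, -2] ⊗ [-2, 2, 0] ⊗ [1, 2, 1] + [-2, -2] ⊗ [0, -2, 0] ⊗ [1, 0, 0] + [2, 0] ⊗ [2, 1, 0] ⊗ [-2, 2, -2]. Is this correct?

Yes

Reconstruct entrywise from the claimed factors. For example, T[0,1,0] = 4 and Σₗ aₗ[0]bₗ[1]cₗ[0] = (2)·(2)·(1) + (-2)·(-2)·(1) + (2)·(1)·(-2) = 4; checking all 18 entries, every one matches. The claim holds.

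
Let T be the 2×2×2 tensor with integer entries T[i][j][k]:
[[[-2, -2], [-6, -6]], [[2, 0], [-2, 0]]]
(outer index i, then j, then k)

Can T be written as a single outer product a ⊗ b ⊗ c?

No

The mode-1 unfolding of T (rows indexed by i, columns by (j,k) = (0,0), (0,1), (1,0), (1,1)) is [[-2, -2, -6, -6], [2, 0, -2, 0]].
There the 2×2 minor on rows i ∈ {0, 1}, columns (j,k) ∈ {(0,0), (0,1)} is det [[-2, -2], [2, 0]] = 4 ≠ 0, so this unfolding has rank ≥ 2; CP rank is at least every unfolding rank, so rank(T) ≥ 2.
In particular rank(T) ≥ 2 > 1, so T is not rank-1.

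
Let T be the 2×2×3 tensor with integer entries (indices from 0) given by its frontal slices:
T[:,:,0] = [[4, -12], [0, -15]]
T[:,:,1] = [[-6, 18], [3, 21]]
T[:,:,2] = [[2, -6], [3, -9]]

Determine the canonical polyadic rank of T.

2

Lower bound: the mode-2 unfolding of T (rows indexed by j, columns by (i,k) = (0,0), (0,1), (0,2), (1,0), (1,1), (1,2)) is [[4, -6, 2, 0, 3, 3], [-12, 18, -6, -15, 21, -9]].
There the 2×2 minor on rows j ∈ {0, 1}, columns (i,k) ∈ {(0,0), (1,0)} is det [[4, 0], [-12, -15]] = -60 ≠ 0, so this unfolding has rank ≥ 2; CP rank is at least every unfolding rank, so rank(T) ≥ 2. (Flattening ranks never certify an upper bound on CP rank; for that we must actually write T with 2 rank-1 terms.)
Upper bound — finding two terms. Write S_k = T[:,:,k] for the frontal slices: S₀ = [[4, -12], [0, -15]], S₁ = [[-6, 18], [3, 21]], S₂ = [[2, -6], [3, -9]].
If T = a₁ ⊗ b₁ ⊗ c₁ + a₂ ⊗ b₂ ⊗ c₂ then each S_k = c₁[k]·a₁b₁ᵀ + c₂[k]·a₂b₂ᵀ. S₀ and S₁ are linearly independent, so a₁b₁ᵀ and a₂b₂ᵀ must span the same plane of matrices: they are the rank-1 matrices of the form x·S₀ + y·S₁.
det(x·S₀ + y·S₁) is −60·x² + 210·xy − 180·y² = (-30)·(2·x − 3·y)(x − 2·y), vanishing at (x:y) = (3:2) and (2:1).
M₁ = 3·S₀ + 2·S₁ = [[0, 0], [6, -3]] = 3·[0, 1][2, -1]ᵀ and M₂ = 2·S₀ + S₁ = [[2, -6], [3, -9]] = [2, 3][1, -3]ᵀ, so take a₁ = [0, 1], b₁ = [2, -1], a₂ = [2, 3], b₂ = [1, -3].
Each slice is an integer combination of E₁ = a₁b₁ᵀ and E₂ = a₂b₂ᵀ: S₀ = −3·E₁ + 2·E₂, S₁ = 6·E₁ − 3·E₂, S₂ = E₂; reading off coefficients, c₁ = [-3, 6, 0] and c₂ = [2, -3, 1].
Hence T = [0, 1] ⊗ [2, -1] ⊗ [-3, 6, 0] + [2, 3] ⊗ [1, -3] ⊗ [2, -3, 1], so rank(T) ≤ 2.
These bounds meet, so rank(T) = 2.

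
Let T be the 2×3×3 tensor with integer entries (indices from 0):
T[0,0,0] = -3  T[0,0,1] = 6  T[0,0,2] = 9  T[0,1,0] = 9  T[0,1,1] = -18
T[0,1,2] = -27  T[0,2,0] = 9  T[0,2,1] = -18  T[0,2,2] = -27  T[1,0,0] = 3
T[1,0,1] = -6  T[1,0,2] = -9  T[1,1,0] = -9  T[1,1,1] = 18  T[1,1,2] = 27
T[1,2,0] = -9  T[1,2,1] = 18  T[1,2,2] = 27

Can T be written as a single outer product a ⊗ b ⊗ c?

If T = a ⊗ b ⊗ c then every fibre of T is a multiple of the corresponding factor, so read the factors off the fibres through the nonzero entry T[0,0,0] = -3.
The mode-1 fibre T[:,0,0] = [-3, 3] gives a = [1, -1] (primitive direction); the mode-2 fibre T[0,:,0] = [-3, 9, 9] gives b = [1, -3, -3]; then c[k] = T[0,0,k] / (a[0]·b[0]) = [-3, 6, 9] / 1 = [-3, 6, 9].
Expanding [1, -1] ⊗ [1, -3, -3] ⊗ [-3, 6, 9] reproduces all 18 entries of T, so T = [1, -1] ⊗ [1, -3, -3] ⊗ [-3, 6, 9] and rank(T) ≤ 1.
Equivalently every frontal slice T[:,:,k] is c[k] times the rank-1 matrix [1, -1] ⊗ [1, -3, -3]. So T has rank 1 (it is nonzero).

Yes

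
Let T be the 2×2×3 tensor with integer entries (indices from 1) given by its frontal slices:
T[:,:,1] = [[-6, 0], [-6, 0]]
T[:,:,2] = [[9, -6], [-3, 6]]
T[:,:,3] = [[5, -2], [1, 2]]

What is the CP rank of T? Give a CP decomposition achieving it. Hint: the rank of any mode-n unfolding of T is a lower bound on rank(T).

Lower bound: in the mode-2 unfolding of T (rows indexed by j, columns by (i,k)) the 2×2 minor on rows j ∈ {1, 2}, columns (i,k) ∈ {(1,1), (1,2)} is det [[-6, 9], [0, -6]] = 36 ≠ 0, so that unfolding has rank ≥ 2 and hence rank(T) ≥ 2 (CP rank is at least every unfolding rank, though it can be larger).
Upper bound: with S_k = T[:,:,k], the two rank-1 terms a₁b₁ᵀ, a₂b₂ᵀ are the rank-1 members of the pencil x·S₁ + y·S₂.
det(x·S₁ + y·S₂) is −72·xy + 36·y² = (-36)·(2·x − y)(y), vanishing at (x:y) = (1:2) and (1:0).
M₁ = S₁ + 2·S₂ = [[12, -12], [-12, 12]] = 12·[1, -1][1, -1]ᵀ and M₂ = S₁ = [[-6, 0], [-6, 0]] = (-6)·[1, 1][1, 0]ᵀ, so take a₁ = [1, -1], b₁ = [1, -1], a₂ = [1, 1], b₂ = [1, 0].
Each slice is an integer combination of E₁ = a₁b₁ᵀ and E₂ = a₂b₂ᵀ: S₁ = −6·E₂, S₂ = 6·E₁ + 3·E₂, S₃ = 2·E₁ + 3·E₂; reading off coefficients, c₁ = [0, 6, 2] and c₂ = [-6, 3, 3].
Hence T = [1, -1] ⊗ [1, -1] ⊗ [0, 6, 2] + [1, 1] ⊗ [1, 0] ⊗ [-6, 3, 3], so rank(T) ≤ 2.
These bounds meet, so rank(T) = 2.

rank(T) = 2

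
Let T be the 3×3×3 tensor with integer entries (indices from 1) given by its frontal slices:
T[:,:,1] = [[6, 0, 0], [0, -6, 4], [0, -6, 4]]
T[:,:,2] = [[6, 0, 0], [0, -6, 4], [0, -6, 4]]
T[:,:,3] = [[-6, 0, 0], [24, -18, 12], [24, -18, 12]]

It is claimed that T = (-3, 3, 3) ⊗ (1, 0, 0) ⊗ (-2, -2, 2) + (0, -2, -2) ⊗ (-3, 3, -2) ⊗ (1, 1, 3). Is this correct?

Reconstruct entrywise from the claimed factors. For example, T[1,2,2] = 0 and Σₗ aₗ[1]bₗ[2]cₗ[2] = (-3)·(0)·(-2) + (0)·(3)·(1) = 0; checking all 27 entries, every one matches. The claim holds.

Yes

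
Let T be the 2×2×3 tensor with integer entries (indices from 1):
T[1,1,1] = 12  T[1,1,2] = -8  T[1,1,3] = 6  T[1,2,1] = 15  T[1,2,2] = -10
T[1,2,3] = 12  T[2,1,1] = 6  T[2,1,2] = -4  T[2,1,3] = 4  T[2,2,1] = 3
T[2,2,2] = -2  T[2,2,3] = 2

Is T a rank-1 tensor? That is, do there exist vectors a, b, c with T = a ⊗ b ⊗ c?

No

The mode-2 unfolding of T (rows indexed by j, columns by (i,k) = (1,1), (1,2), (1,3), (2,1), (2,2), (2,3)) is [[12, -8, 6, 6, -4, 4], [15, -10, 12, 3, -2, 2]].
There the 2×2 minor on rows j ∈ {1, 2}, columns (i,k) ∈ {(1,1), (1,3)} is det [[12, 6], [15, 12]] = 54 ≠ 0, so this unfolding has rank ≥ 2; CP rank is at least every unfolding rank, so rank(T) ≥ 2.
In particular rank(T) ≥ 2 > 1, so T is not rank-1.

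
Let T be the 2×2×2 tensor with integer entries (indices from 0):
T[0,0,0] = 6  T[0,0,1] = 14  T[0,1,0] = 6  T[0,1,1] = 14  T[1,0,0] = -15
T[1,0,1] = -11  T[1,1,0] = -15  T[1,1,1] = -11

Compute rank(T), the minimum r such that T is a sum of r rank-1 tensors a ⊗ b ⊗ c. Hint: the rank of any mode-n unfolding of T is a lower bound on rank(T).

2

Lower bound: in the mode-1 unfolding of T (rows indexed by i, columns by (j,k)) the 2×2 minor on rows i ∈ {0, 1}, columns (j,k) ∈ {(0,0), (0,1)} is det [[6, 14], [-15, -11]] = 144 ≠ 0, so that unfolding has rank ≥ 2 and hence rank(T) ≥ 2 (CP rank is at least every unfolding rank, though it can be larger).
Upper bound: T[:,j,:] = b[j]·M for every slice, with b = (1, 1) and M = [[6, 14], [-15, -11]] (rows i, columns k).
Splitting M by its rows (i = 0, 1), M = (1, 0)(6, 14)ᵀ + (0, 1)(-15, -11)ᵀ.
Hence T = (1, 0) ⊗ (1, 1) ⊗ (6, 14) + (0, 1) ⊗ (1, 1) ⊗ (-15, -11), so rank(T) ≤ 2.
These bounds meet, so rank(T) = 2.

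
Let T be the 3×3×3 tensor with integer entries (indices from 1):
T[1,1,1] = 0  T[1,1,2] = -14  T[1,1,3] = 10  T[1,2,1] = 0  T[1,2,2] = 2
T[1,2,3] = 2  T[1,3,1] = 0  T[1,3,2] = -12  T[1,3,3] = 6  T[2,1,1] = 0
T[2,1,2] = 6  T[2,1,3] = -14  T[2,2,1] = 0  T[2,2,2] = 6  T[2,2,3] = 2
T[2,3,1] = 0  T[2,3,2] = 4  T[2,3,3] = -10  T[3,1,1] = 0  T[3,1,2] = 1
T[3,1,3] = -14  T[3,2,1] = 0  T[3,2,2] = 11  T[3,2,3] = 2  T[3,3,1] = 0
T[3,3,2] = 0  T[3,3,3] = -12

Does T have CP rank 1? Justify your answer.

The mode-2 unfolding of T (rows indexed by j, columns by (i,k) = (1,1), (1,2), (1,3), (2,1), (2,2), (2,3), (3,1), (3,2), (3,3)) is [[0, -14, 10, 0, 6, -14, 0, 1, -14], [0, 2, 2, 0, 6, 2, 0, 11, 2], [0, -12, 6, 0, 4, -10, 0, 0, -12]].
There the 3×3 minor on rows j ∈ {1, 2, 3}, columns (i,k) ∈ {(1,2), (1,3), (2,2)} is det [[-14, 10, 6], [2, 2, 6], [-12, 6, 4]] = -192 ≠ 0, so this unfolding has rank ≥ 3; CP rank is at least every unfolding rank, so rank(T) ≥ 3.
In particular rank(T) ≥ 3 > 1, so T is not rank-1.

No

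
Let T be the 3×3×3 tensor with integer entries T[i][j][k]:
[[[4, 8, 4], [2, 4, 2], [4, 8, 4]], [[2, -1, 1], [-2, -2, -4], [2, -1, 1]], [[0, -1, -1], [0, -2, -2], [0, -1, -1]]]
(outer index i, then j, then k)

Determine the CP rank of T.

Lower bound: the mode-1 unfolding of T (rows indexed by i, columns by (j,k) = (0,0), (0,1), (0,2), (1,0), (1,1), (1,2), (2,0), (2,1), (2,2)) is [[4, 8, 4, 2, 4, 2, 4, 8, 4], [2, -1, 1, -2, -2, -4, 2, -1, 1], [0, -1, -1, 0, -2, -2, 0, -1, -1]].
There the 3×3 minor on rows i ∈ {0, 1, 2}, columns (j,k) ∈ {(0,0), (0,1), (0,2)} is det [[4, 8, 4], [2, -1, 1], [0, -1, -1]] = 16 ≠ 0, so this unfolding has rank ≥ 3; CP rank is at least every unfolding rank, so rank(T) ≥ 3. (Flattening ranks never certify an upper bound on CP rank; for that we must actually write T with 3 rank-1 terms.)
Upper bound: T is a sum of 3 rank-1 terms, T = [0, 1, 0] ∘ [1, -1, 1] ∘ [2, 0, 2] + [0, 1, 1] ∘ [1, 2, 1] ∘ [0, -1, -1] + [1, 0, 0] ∘ [2, 1, 2] ∘ [2, 4, 2] (written with every a and b primitive with positive leading entry and the scale carried by c; CP decompositions are not unique, and this one is verified by expanding entrywise), so rank(T) ≤ 3.
These bounds meet, so rank(T) = 3.

3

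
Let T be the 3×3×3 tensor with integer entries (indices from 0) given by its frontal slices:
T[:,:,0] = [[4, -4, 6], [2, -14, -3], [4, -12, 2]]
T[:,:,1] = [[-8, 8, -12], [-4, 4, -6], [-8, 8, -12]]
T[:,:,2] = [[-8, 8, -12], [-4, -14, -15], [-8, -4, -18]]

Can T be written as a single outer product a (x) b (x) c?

The mode-3 unfolding of T (rows indexed by k, columns by (i,j) = (0,0), (0,1), (0,2), (1,0), (1,1), (1,2), (2,0), (2,1), (2,2)) is [[4, -4, 6, 2, -14, -3, 4, -12, 2], [-8, 8, -12, -4, 4, -6, -8, 8, -12], [-8, 8, -12, -4, -14, -15, -8, -4, -18]].
There the 2×2 minor on rows k ∈ {0, 1}, columns (i,j) ∈ {(0,0), (1,1)} is det [[4, -14], [-8, 4]] = -96 ≠ 0, so this unfolding has rank ≥ 2; CP rank is at least every unfolding rank, so rank(T) ≥ 2.
In particular rank(T) ≥ 2 > 1, so T is not rank-1.

No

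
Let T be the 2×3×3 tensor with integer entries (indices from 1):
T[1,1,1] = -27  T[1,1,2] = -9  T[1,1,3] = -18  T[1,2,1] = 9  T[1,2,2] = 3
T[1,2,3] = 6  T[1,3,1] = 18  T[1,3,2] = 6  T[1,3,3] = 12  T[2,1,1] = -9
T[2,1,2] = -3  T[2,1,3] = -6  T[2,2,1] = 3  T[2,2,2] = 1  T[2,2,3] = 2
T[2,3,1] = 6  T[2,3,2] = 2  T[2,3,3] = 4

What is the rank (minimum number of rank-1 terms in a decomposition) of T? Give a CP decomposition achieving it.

rank(T) = 1

Lower bound: T ≠ 0 (e.g. T[1,1,1] = -27), so rank(T) ≥ 1.
Upper bound: if T = a ⊗ b ⊗ c then every fibre of T is a multiple of the corresponding factor, so read the factors off the fibres through the nonzero entry T[1,1,1] = -27.
The mode-1 fibre T[:,1,1] = [-27, -9] gives a = [3, 1] (primitive direction); the mode-2 fibre T[1,:,1] = [-27, 9, 18] gives b = [3, -1, -2]; then c[k] = T[1,1,k] / (a[1]·b[1]) = [-27, -9, -18] / 9 = [-3, -1, -2].
Expanding [3, 1] ⊗ [3, -1, -2] ⊗ [-3, -1, -2] reproduces all 18 entries of T, so T = [3, 1] ⊗ [3, -1, -2] ⊗ [-3, -1, -2] and rank(T) ≤ 1.
These bounds meet, so rank(T) = 1.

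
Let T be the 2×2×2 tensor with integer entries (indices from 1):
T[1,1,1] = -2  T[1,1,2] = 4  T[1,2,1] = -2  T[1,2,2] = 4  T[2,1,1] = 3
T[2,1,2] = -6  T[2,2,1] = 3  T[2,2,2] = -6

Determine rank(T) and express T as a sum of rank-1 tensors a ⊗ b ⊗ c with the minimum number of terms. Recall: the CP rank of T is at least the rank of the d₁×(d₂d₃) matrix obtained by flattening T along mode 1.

rank(T) = 1

Lower bound: T ≠ 0 (e.g. T[1,1,1] = -2), so rank(T) ≥ 1.
Upper bound: if T = a ⊗ b ⊗ c then every fibre of T is a multiple of the corresponding factor, so read the factors off the fibres through the nonzero entry T[1,1,1] = -2.
The mode-1 fibre T[:,1,1] = [-2, 3] gives a = [2, -3] (primitive direction); the mode-2 fibre T[1,:,1] = [-2, -2] gives b = [1, 1]; then c[k] = T[1,1,k] / (a[1]·b[1]) = [-2, 4] / 2 = [-1, 2].
Expanding [2, -3] ⊗ [1, 1] ⊗ [-1, 2] reproduces all 8 entries of T, so T = [2, -3] ⊗ [1, 1] ⊗ [-1, 2] and rank(T) ≤ 1.
These bounds meet, so rank(T) = 1.
Check entry T[2,2,1] = 3: (-3)·(1)·(-1) = 3.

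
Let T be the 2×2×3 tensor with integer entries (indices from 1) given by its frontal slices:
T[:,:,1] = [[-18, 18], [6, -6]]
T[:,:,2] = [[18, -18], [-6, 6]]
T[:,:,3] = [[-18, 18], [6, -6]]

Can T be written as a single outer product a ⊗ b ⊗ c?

If T = a ⊗ b ⊗ c then every fibre of T is a multiple of the corresponding factor, so read the factors off the fibres through the nonzero entry T[1,1,1] = -18.
The mode-1 fibre T[:,1,1] = [-18, 6] gives a = [3, -1] (primitive direction); the mode-2 fibre T[1,:,1] = [-18, 18] gives b = [1, -1]; then c[k] = T[1,1,k] / (a[1]·b[1]) = [-18, 18, -18] / 3 = [-6, 6, -6].
Expanding [3, -1] ⊗ [1, -1] ⊗ [-6, 6, -6] reproduces all 12 entries of T, so T = [3, -1] ⊗ [1, -1] ⊗ [-6, 6, -6] and rank(T) ≤ 1.
Equivalently every frontal slice T[:,:,k] is c[k] times the rank-1 matrix [3, -1] ⊗ [1, -1]. So T has rank 1 (it is nonzero).

Yes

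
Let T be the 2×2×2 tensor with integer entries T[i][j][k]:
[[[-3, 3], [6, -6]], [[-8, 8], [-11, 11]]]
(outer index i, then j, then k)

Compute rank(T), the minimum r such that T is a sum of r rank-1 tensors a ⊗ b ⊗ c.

Lower bound: the mode-2 unfolding of T (rows indexed by j, columns by (i,k) = (0,0), (0,1), (1,0), (1,1)) is [[-3, 3, -8, 8], [6, -6, -11, 11]].
There the 2×2 minor on rows j ∈ {0, 1}, columns (i,k) ∈ {(0,0), (1,0)} is det [[-3, -8], [6, -11]] = 81 ≠ 0, so this unfolding has rank ≥ 2; CP rank is at least every unfolding rank, so rank(T) ≥ 2. (Unfolding ranks only ever bound the CP rank from below — rank(T) can be strictly larger than all of them — so the matching upper bound has to come from an explicit 2-term decomposition.)
Upper bound — finding two terms. Every mode-3 slice of T is a multiple of one matrix: T[:,:,k] = c[k]·M with c = (1, -1) and M = [[-3, 6], [-8, -11]] (rows indexed by i, columns by j). So it suffices to write M as a sum of two rank-1 matrices.
Splitting M by its rows (i = 0, 1), M = (1, 0)(-3, 6)ᵀ + (0, 1)(-8, -11)ᵀ.
Hence T = (1, 0) ⊗ (-3, 6) ⊗ (1, -1) + (0, 1) ⊗ (-8, -11) ⊗ (1, -1), so rank(T) ≤ 2.
These bounds meet, so rank(T) = 2.

2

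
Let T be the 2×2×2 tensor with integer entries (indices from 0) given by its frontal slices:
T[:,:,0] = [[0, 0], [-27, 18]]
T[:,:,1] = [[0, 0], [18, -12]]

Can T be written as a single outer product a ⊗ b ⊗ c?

Yes

The mode-1 fibre T[:,0,0] = [0, -27] gives a = (0, 1) (primitive direction); the mode-2 fibre T[1,:,0] = [-27, 18] gives b = (3, -2); then c[k] = T[1,0,k] / (a[1]·b[0]) = [-27, 18] / 3 = (-9, 6).
Expanding (0, 1) ⊗ (3, -2) ⊗ (-9, 6) reproduces all 8 entries of T, so T = (0, 1) ⊗ (3, -2) ⊗ (-9, 6) and rank(T) ≤ 1.
Equivalently every frontal slice T[:,:,k] is c[k] times the rank-1 matrix (0, 1) ⊗ (3, -2). So T has rank 1 (it is nonzero).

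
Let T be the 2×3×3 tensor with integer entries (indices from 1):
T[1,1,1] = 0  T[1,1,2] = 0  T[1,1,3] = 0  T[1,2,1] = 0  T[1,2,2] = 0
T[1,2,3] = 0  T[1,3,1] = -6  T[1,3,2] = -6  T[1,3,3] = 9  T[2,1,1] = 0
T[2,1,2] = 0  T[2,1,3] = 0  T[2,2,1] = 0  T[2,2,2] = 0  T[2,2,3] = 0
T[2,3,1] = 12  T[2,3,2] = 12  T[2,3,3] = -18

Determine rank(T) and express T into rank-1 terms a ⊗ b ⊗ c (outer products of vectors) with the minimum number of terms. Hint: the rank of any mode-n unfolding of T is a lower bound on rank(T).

Lower bound: T ≠ 0 (e.g. T[1,3,1] = -6), so rank(T) ≥ 1.
Upper bound: if T = a ⊗ b ⊗ c then every fibre of T is a multiple of the corresponding factor, so read the factors off the fibres through the nonzero entry T[1,3,1] = -6.
The mode-1 fibre T[:,3,1] = [-6, 12] gives a = [1, -2] (primitive direction); the mode-2 fibre T[1,:,1] = [0, 0, -6] gives b = [0, 0, 1]; then c[k] = T[1,3,k] / (a[1]·b[3]) = [-6, -6, 9] / 1 = [-6, -6, 9].
Expanding [1, -2] ⊗ [0, 0, 1] ⊗ [-6, -6, 9] reproduces all 18 entries of T, so T = [1, -2] ⊗ [0, 0, 1] ⊗ [-6, -6, 9] and rank(T) ≤ 1.
These bounds meet, so rank(T) = 1.
Check entry T[1,3,1] = -6: (1)·(1)·(-6) = -6.

rank(T) = 1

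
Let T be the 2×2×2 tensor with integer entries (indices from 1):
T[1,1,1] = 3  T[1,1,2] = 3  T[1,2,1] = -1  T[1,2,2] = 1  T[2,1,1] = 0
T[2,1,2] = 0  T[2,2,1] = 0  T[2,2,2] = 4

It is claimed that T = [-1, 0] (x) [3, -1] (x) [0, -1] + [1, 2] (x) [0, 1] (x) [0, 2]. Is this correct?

Reconstruct entry (1,1,1) from the claimed factors: Σₗ aₗ[1]bₗ[1]cₗ[1] = (-1)·(3)·(0) + (1)·(0)·(0) = 0, but T[1,1,1] = 3. The claim is false.

No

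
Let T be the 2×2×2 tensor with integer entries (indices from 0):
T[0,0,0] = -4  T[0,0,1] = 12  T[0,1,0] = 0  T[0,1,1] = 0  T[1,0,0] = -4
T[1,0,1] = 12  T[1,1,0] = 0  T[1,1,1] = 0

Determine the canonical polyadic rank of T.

Lower bound: T ≠ 0 (e.g. T[0,0,0] = -4), so rank(T) ≥ 1.
Upper bound: if T = a (x) b (x) c then every fibre of T is a multiple of the corresponding factor, so read the factors off the fibres through the nonzero entry T[0,0,0] = -4.
The mode-1 fibre T[:,0,0] = [-4, -4] gives a = [1, 1] (primitive direction); the mode-2 fibre T[0,:,0] = [-4, 0] gives b = [1, 0]; then c[k] = T[0,0,k] / (a[0]·b[0]) = [-4, 12] / 1 = [-4, 12].
Expanding [1, 1] (x) [1, 0] (x) [-4, 12] reproduces all 8 entries of T, so T = [1, 1] (x) [1, 0] (x) [-4, 12] and rank(T) ≤ 1.
These bounds meet, so rank(T) = 1.

1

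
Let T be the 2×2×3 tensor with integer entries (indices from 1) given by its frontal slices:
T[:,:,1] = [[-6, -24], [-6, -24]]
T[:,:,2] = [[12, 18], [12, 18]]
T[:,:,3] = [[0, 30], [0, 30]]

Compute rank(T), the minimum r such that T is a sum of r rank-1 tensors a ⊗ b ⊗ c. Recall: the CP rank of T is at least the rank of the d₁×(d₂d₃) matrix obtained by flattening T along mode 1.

2

Lower bound: the mode-2 unfolding of T (rows indexed by j, columns by (i,k) = (1,1), (1,2), (1,3), (2,1), (2,2), (2,3)) is [[-6, 12, 0, -6, 12, 0], [-24, 18, 30, -24, 18, 30]].
There the 2×2 minor on rows j ∈ {1, 2}, columns (i,k) ∈ {(1,1), (1,2)} is det [[-6, 12], [-24, 18]] = 180 ≠ 0, so this unfolding has rank ≥ 2; CP rank is at least every unfolding rank, so rank(T) ≥ 2. (Unfolding ranks only ever bound the CP rank from below — rank(T) can be strictly larger than all of them — so the matching upper bound has to come from an explicit 2-term decomposition.)
Upper bound — finding two terms. Every mode-1 slice of T is a multiple of one matrix: T[i,:,:] = a[i]·M with a = [1, 1] and M = [[-6, 12, 0], [-24, 18, 30]] (rows indexed by j, columns by k). So it suffices to write M as a sum of two rank-1 matrices.
Splitting M by its rows (j = 1, 2), M = [1, 0][-6, 12, 0]ᵀ + [0, 1][-24, 18, 30]ᵀ.
Hence T = [1, 1] ⊗ [1, 0] ⊗ [-6, 12, 0] + [1, 1] ⊗ [0, 1] ⊗ [-24, 18, 30], so rank(T) ≤ 2.
These bounds meet, so rank(T) = 2.
Check entry T[2,1,3] = 0: (1)·(1)·(0) + (1)·(0)·(30) = 0.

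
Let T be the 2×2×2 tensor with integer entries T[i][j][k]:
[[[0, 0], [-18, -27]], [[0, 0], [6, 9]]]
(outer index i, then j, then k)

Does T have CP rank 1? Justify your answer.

Yes

If T = a ⊗ b ⊗ c then every fibre of T is a multiple of the corresponding factor, so read the factors off the fibres through the nonzero entry T[0,1,0] = -18.
The mode-1 fibre T[:,1,0] = [-18, 6] gives a = [3, -1] (primitive direction); the mode-2 fibre T[0,:,0] = [0, -18] gives b = [0, 1]; then c[k] = T[0,1,k] / (a[0]·b[1]) = [-18, -27] / 3 = [-6, -9].
Expanding [3, -1] ⊗ [0, 1] ⊗ [-6, -9] reproduces all 8 entries of T, so T = [3, -1] ⊗ [0, 1] ⊗ [-6, -9] and rank(T) ≤ 1.
Equivalently every frontal slice T[:,:,k] is c[k] times the rank-1 matrix [3, -1] ⊗ [0, 1]. So T has rank 1 (it is nonzero).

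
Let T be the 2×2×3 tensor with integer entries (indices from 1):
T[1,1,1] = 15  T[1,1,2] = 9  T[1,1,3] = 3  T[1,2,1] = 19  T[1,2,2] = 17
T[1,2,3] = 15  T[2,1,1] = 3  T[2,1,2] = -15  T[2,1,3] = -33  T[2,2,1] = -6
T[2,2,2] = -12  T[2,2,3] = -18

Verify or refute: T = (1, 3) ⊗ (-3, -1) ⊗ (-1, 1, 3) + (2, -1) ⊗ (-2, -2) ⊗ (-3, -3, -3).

No

Reconstruct entry (1,2,1) from the claimed factors: Σₗ aₗ[1]bₗ[2]cₗ[1] = (1)·(-1)·(-1) + (2)·(-2)·(-3) = 13, but T[1,2,1] = 19. The claim is false.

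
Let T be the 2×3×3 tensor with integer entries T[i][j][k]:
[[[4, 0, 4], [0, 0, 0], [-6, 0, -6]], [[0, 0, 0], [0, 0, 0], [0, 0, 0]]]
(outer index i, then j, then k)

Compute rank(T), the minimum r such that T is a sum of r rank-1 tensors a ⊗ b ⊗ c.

1

Lower bound: T ≠ 0 (e.g. T[0,0,0] = 4), so rank(T) ≥ 1.
Upper bound: if T = a ⊗ b ⊗ c then every fibre of T is a multiple of the corresponding factor, so read the factors off the fibres through the nonzero entry T[0,0,0] = 4.
The mode-1 fibre T[:,0,0] = [4, 0] gives a = [1, 0] (primitive direction); the mode-2 fibre T[0,:,0] = [4, 0, -6] gives b = [2, 0, -3]; then c[k] = T[0,0,k] / (a[0]·b[0]) = [4, 0, 4] / 2 = [2, 0, 2].
Expanding [1, 0] ⊗ [2, 0, -3] ⊗ [2, 0, 2] reproduces all 18 entries of T, so T = [1, 0] ⊗ [2, 0, -3] ⊗ [2, 0, 2] and rank(T) ≤ 1.
These bounds meet, so rank(T) = 1.
Check entry T[0,0,0] = 4: (1)·(2)·(2) = 4.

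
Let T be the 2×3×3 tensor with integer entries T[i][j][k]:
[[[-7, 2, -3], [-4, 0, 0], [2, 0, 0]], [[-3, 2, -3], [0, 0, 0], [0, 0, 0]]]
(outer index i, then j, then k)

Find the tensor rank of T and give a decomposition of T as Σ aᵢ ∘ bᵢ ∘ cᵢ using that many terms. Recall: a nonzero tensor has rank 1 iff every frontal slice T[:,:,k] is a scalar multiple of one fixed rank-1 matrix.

Lower bound: the mode-3 unfolding of T (rows indexed by k, columns by (i,j) = (0,0), (0,1), (0,2), (1,0), (1,1), (1,2)) is [[-7, -4, 2, -3, 0, 0], [2, 0, 0, 2, 0, 0], [-3, 0, 0, -3, 0, 0]].
There the 2×2 minor on rows k ∈ {0, 1}, columns (i,j) ∈ {(0,0), (0,1)} is det [[-7, -4], [2, 0]] = 8 ≠ 0, so this unfolding has rank ≥ 2; CP rank is at least every unfolding rank, so rank(T) ≥ 2. (This is only a lower bound: in general the CP rank may exceed every unfolding rank, so we still need to exhibit 2 rank-1 terms summing to T.)
Upper bound — finding two terms. Write S_k = T[:,:,k] for the frontal slices: S₀ = [[-7, -4, 2], [-3, 0, 0]], S₁ = [[2, 0, 0], [2, 0, 0]], S₂ = [[-3, 0, 0], [-3, 0, 0]].
If T = a₁ ∘ b₁ ∘ c₁ + a₂ ∘ b₂ ∘ c₂ then each S_k = c₁[k]·a₁b₁ᵀ + c₂[k]·a₂b₂ᵀ. S₀ and S₁ are linearly independent, so a₁b₁ᵀ and a₂b₂ᵀ must span the same plane of matrices: they are the rank-1 matrices of the form x·S₀ + y·S₁.
The 2×2 minor of x·S₀ + y·S₁ on rows {0,1}, columns {0,1} is −12·x² + 8·xy = (-4)·(3·x − 2·y)(x), vanishing at (x:y) = (2:3) and (0:1).
M₁ = 2·S₀ + 3·S₁ = [[-8, -8, 4], [0, 0, 0]] = (-4)·(1, 0)(2, 2, -1)ᵀ and M₂ = S₁ = [[2, 0, 0], [2, 0, 0]] = 2·(1, 1)(1, 0, 0)ᵀ, so take a₁ = (1, 0), b₁ = (2, 2, -1), a₂ = (1, 1), b₂ = (1, 0, 0).
Each slice is an integer combination of E₁ = a₁b₁ᵀ and E₂ = a₂b₂ᵀ: S₀ = −2·E₁ − 3·E₂, S₁ = 2·E₂, S₂ = −3·E₂; reading off coefficients, c₁ = (-2, 0, 0) and c₂ = (-3, 2, -3).
Hence T = (1, 0) ∘ (2, 2, -1) ∘ (-2, 0, 0) + (1, 1) ∘ (1, 0, 0) ∘ (-3, 2, -3), so rank(T) ≤ 2.
These bounds meet, so rank(T) = 2.
Check entry T[1,0,1] = 2: (0)·(2)·(0) + (1)·(1)·(2) = 2.

rank(T) = 2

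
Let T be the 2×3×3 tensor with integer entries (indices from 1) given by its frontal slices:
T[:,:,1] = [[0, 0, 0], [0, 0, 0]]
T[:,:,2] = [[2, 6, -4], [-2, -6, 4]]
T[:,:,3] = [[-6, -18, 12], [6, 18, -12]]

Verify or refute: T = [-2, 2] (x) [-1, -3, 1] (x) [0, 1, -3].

Reconstruct entry (1,3,2) from the claimed factors: Σₗ aₗ[1]bₗ[3]cₗ[2] = (-2)·(1)·(1) = -2, but T[1,3,2] = -4. The claim is false.

No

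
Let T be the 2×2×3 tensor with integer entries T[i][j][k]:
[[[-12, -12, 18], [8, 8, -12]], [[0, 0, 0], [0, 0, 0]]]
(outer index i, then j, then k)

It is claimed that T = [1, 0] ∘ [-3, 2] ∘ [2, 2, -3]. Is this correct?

Reconstruct entry (0,0,0) from the claimed factors: Σₗ aₗ[0]bₗ[0]cₗ[0] = (1)·(-3)·(2) = -6, but T[0,0,0] = -12. The claim is false.

No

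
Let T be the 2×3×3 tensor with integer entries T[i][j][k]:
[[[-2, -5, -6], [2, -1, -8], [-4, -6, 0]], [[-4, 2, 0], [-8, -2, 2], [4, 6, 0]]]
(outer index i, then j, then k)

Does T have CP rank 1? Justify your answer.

The mode-2 unfolding of T (rows indexed by j, columns by (i,k) = (0,0), (0,1), (0,2), (1,0), (1,1), (1,2)) is [[-2, -5, -6, -4, 2, 0], [2, -1, -8, -8, -2, 2], [-4, -6, 0, 4, 6, 0]].
There the 3×3 minor on rows j ∈ {0, 1, 2}, columns (i,k) ∈ {(0,0), (0,1), (0,2)} is det [[-2, -5, -6], [2, -1, -8], [-4, -6, 0]] = 32 ≠ 0, so this unfolding has rank ≥ 3; CP rank is at least every unfolding rank, so rank(T) ≥ 3.
In particular rank(T) ≥ 3 > 1, so T is not rank-1.

No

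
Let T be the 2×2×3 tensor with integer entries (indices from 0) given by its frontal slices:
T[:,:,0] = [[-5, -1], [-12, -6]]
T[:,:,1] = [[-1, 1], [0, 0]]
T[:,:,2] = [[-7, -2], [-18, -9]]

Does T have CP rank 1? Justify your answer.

The mode-3 unfolding of T (rows indexed by k, columns by (i,j) = (0,0), (0,1), (1,0), (1,1)) is [[-5, -1, -12, -6], [-1, 1, 0, 0], [-7, -2, -18, -9]].
There the 2×2 minor on rows k ∈ {0, 1}, columns (i,j) ∈ {(0,0), (0,1)} is det [[-5, -1], [-1, 1]] = -6 ≠ 0, so this unfolding has rank ≥ 2; CP rank is at least every unfolding rank, so rank(T) ≥ 2.
In particular rank(T) ≥ 2 > 1, so T is not rank-1.

No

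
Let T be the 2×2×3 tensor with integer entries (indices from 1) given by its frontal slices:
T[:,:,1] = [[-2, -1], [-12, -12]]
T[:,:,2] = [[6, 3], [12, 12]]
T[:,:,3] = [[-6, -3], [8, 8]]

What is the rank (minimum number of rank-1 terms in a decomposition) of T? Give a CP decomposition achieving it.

Lower bound: the mode-2 unfolding of T (rows indexed by j, columns by (i,k) = (1,1), (1,2), (1,3), (2,1), (2,2), (2,3)) is [[-2, 6, -6, -12, 12, 8], [-1, 3, -3, -12, 12, 8]].
There the 2×2 minor on rows j ∈ {1, 2}, columns (i,k) ∈ {(1,1), (2,1)} is det [[-2, -12], [-1, -12]] = 12 ≠ 0, so this unfolding has rank ≥ 2; CP rank is at least every unfolding rank, so rank(T) ≥ 2. (This is only a lower bound: in general the CP rank may exceed every unfolding rank, so we still need to exhibit 2 rank-1 terms summing to T.)
Upper bound — finding two terms. Write S_k = T[:,:,k] for the frontal slices: S₁ = [[-2, -1], [-12, -12]], S₂ = [[6, 3], [12, 12]], S₃ = [[-6, -3], [8, 8]].
If T = a₁ ⊗ b₁ ⊗ c₁ + a₂ ⊗ b₂ ⊗ c₂ then each S_k = c₁[k]·a₁b₁ᵀ + c₂[k]·a₂b₂ᵀ. S₁ and S₂ are linearly independent, so a₁b₁ᵀ and a₂b₂ᵀ must span the same plane of matrices: they are the rank-1 matrices of the form x·S₁ + y·S₂.
det(x·S₁ + y·S₂) is 12·x² − 48·xy + 36·y² = 12·(x − 3·y)(x − y), vanishing at (x:y) = (3:1) and (1:1).
M₁ = 3·S₁ + S₂ = [[0, 0], [-24, -24]] = (-24)·[0, 1][1, 1]ᵀ and M₂ = S₁ + S₂ = [[4, 2], [0, 0]] = 2·[1, 0][2, 1]ᵀ, so take a₁ = [0, 1], b₁ = [1, 1], a₂ = [1, 0], b₂ = [2, 1].
Each slice is an integer combination of E₁ = a₁b₁ᵀ and E₂ = a₂b₂ᵀ: S₁ = −12·E₁ − E₂, S₂ = 12·E₁ + 3·E₂, S₃ = 8·E₁ − 3·E₂; reading off coefficients, c₁ = [-12, 12, 8] and c₂ = [-1, 3, -3].
Hence T = [0, 1] ⊗ [1, 1] ⊗ [-12, 12, 8] + [1, 0] ⊗ [2, 1] ⊗ [-1, 3, -3], so rank(T) ≤ 2.
These bounds meet, so rank(T) = 2.
Check entry T[2,1,1] = -12: (1)·(1)·(-12) + (0)·(2)·(-1) = -12.

rank(T) = 2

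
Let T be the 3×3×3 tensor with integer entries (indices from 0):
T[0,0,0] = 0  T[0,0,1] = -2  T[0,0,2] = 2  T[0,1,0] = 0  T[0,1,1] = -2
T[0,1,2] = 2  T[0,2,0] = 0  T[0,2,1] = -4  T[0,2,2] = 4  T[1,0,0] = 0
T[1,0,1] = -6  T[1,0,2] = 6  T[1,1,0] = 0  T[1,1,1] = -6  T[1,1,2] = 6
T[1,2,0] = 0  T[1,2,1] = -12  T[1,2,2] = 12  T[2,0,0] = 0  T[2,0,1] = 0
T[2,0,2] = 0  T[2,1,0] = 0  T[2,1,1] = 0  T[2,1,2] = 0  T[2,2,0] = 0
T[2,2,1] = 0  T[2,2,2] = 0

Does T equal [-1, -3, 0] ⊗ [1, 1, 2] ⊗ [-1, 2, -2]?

Reconstruct entry (0,0,0) from the claimed factors: Σₗ aₗ[0]bₗ[0]cₗ[0] = (-1)·(1)·(-1) = 1, but T[0,0,0] = 0. The claim is false.

No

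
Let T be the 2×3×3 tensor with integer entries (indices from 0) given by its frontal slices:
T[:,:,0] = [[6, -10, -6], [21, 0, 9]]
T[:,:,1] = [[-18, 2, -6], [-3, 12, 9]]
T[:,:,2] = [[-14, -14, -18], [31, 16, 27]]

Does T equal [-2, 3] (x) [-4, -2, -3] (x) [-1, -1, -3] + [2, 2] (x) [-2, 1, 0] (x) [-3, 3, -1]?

Reconstruct entry (0,0,0) from the claimed factors: Σₗ aₗ[0]bₗ[0]cₗ[0] = (-2)·(-4)·(-1) + (2)·(-2)·(-3) = 4, but T[0,0,0] = 6. The claim is false.

No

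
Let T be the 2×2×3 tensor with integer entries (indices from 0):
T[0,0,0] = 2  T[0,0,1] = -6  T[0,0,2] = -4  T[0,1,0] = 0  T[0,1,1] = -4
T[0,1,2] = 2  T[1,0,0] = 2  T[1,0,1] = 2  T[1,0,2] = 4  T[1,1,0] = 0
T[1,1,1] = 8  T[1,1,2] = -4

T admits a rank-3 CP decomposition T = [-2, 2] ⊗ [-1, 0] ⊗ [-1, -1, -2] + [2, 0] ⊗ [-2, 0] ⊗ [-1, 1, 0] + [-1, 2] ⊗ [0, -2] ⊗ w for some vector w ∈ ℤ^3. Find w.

Subtract the known terms from T to get the rank-1 residual R = [-1, 2] ⊗ [0, -2] ⊗ w, so R[i,j,k] = a[i]·b[j]·w[k]. Pick indices with nonzero a[0]·b[1] = (-1)·(-2) = 2. Only the fibre through (0,1,·) is needed: R[0,1,:] = T[0,1,:] − Σₗ aₗ[0]bₗ[1]cₗ = [0, -4, 2] − (-2)·(0)·[-1, -1, -2] − (2)·(0)·[-1, 1, 0] = [0, -4, 2]. Then w[k] = R[0,1,k] / 2 for each k, giving w = [0, -4, 2] / 2 = [0, -2, 1].

w = [0, -2, 1]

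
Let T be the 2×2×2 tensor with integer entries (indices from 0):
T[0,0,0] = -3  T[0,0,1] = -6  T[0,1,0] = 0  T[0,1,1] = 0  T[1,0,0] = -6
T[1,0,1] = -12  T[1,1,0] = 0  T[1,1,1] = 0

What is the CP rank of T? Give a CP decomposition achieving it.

Lower bound: T ≠ 0 (e.g. T[0,0,0] = -3), so rank(T) ≥ 1.
Upper bound: the mode-1 fibre T[:,0,0] = [-3, -6] gives a = [1, 2] (primitive direction); the mode-2 fibre T[0,:,0] = [-3, 0] gives b = [1, 0]; then c[k] = T[0,0,k] / (a[0]·b[0]) = [-3, -6] / 1 = [-3, -6].
Expanding [1, 2] (x) [1, 0] (x) [-3, -6] reproduces all 8 entries of T, so T = [1, 2] (x) [1, 0] (x) [-3, -6] and rank(T) ≤ 1.
These bounds meet, so rank(T) = 1.

rank(T) = 1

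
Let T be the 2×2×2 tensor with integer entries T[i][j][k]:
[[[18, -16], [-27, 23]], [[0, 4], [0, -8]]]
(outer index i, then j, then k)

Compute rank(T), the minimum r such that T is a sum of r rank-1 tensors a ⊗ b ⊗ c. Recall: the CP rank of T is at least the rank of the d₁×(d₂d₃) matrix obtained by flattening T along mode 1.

Lower bound: the mode-2 unfolding of T (rows indexed by j, columns by (i,k) = (0,0), (0,1), (1,0), (1,1)) is [[18, -16, 0, 4], [-27, 23, 0, -8]].
There the 2×2 minor on rows j ∈ {0, 1}, columns (i,k) ∈ {(0,0), (0,1)} is det [[18, -16], [-27, 23]] = -18 ≠ 0, so this unfolding has rank ≥ 2; CP rank is at least every unfolding rank, so rank(T) ≥ 2. (Flattening ranks never certify an upper bound on CP rank; for that we must actually write T with 2 rank-1 terms.)
Upper bound — finding two terms. Write S_k = T[:,:,k] for the frontal slices: S₀ = [[18, -27], [0, 0]], S₁ = [[-16, 23], [4, -8]].
If T = a₁ ⊗ b₁ ⊗ c₁ + a₂ ⊗ b₂ ⊗ c₂ then each S_k = c₁[k]·a₁b₁ᵀ + c₂[k]·a₂b₂ᵀ. S₀ and S₁ are linearly independent, so a₁b₁ᵀ and a₂b₂ᵀ must span the same plane of matrices: they are the rank-1 matrices of the form x·S₀ + y·S₁.
det(x·S₀ + y·S₁) is −36·xy + 36·y² = (-36)·(x − y)(y), vanishing at (x:y) = (1:1) and (1:0).
M₁ = S₀ + S₁ = [[2, -4], [4, -8]] = 2·[1, 2][1, -2]ᵀ and M₂ = S₀ = [[18, -27], [0, 0]] = 9·[1, 0][2, -3]ᵀ, so take a₁ = [1, 2], b₁ = [1, -2], a₂ = [1, 0], b₂ = [2, -3].
Each slice is an integer combination of E₁ = a₁b₁ᵀ and E₂ = a₂b₂ᵀ: S₀ = 9·E₂, S₁ = 2·E₁ − 9·E₂; reading off coefficients, c₁ = [0, 2] and c₂ = [9, -9].
Hence T = [1, 2] ⊗ [1, -2] ⊗ [0, 2] + [1, 0] ⊗ [2, -3] ⊗ [9, -9], so rank(T) ≤ 2.
These bounds meet, so rank(T) = 2.
Check entry T[1,0,1] = 4: (2)·(1)·(2) + (0)·(2)·(-9) = 4.

2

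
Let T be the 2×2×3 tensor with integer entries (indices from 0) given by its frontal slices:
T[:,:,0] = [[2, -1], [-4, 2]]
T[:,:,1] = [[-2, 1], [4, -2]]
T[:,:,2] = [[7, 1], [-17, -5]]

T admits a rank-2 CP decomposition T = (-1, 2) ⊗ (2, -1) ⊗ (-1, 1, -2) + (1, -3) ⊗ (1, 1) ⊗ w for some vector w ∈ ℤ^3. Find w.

w = (0, 0, 3)

Subtract the known terms from T to get the rank-1 residual R = (1, -3) ⊗ (1, 1) ⊗ w, so R[i,j,k] = a[i]·b[j]·w[k]. Pick indices with nonzero a[0]·b[0] = (1)·(1) = 1. Only the fibre through (0,0,·) is needed: R[0,0,:] = T[0,0,:] − Σₗ aₗ[0]bₗ[0]cₗ = [2, -2, 7] − (-1)·(2)·(-1, 1, -2) = [0, 0, 3]. Then w[k] = R[0,0,k] / 1 for each k, giving w = [0, 0, 3] / 1 = (0, 0, 3).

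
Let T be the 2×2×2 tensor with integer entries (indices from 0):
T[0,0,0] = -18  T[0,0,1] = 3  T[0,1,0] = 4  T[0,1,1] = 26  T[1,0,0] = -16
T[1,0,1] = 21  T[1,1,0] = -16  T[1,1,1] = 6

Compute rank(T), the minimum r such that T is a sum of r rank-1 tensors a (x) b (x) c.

Lower bound: in the mode-2 unfolding of T (rows indexed by j, columns by (i,k)) the 2×2 minor on rows j ∈ {0, 1}, columns (i,k) ∈ {(0,0), (0,1)} is det [[-18, 3], [4, 26]] = -480 ≠ 0, so that unfolding has rank ≥ 2 and hence rank(T) ≥ 2 (CP rank is at least every unfolding rank, though it can be larger).
Upper bound: with S_k = T[:,:,k], the two rank-1 terms a₁b₁ᵀ, a₂b₂ᵀ are the rank-1 members of the pencil x·S₀ + y·S₁.
det(x·S₀ + y·S₁) is 352·x² + 176·xy − 528·y² = 176·(2·x + 3·y)(x − y), vanishing at (x:y) = (3:-2) and (1:1).
M₁ = 3·S₀ − 2·S₁ = [[-60, -40], [-90, -60]] = (-10)·[2, 3][3, 2]ᵀ and M₂ = S₀ + S₁ = [[-15, 30], [5, -10]] = (-5)·[3, -1][1, -2]ᵀ, so take a₁ = [2, 3], b₁ = [3, 2], a₂ = [3, -1], b₂ = [1, -2].
Each slice is an integer combination of E₁ = a₁b₁ᵀ and E₂ = a₂b₂ᵀ: S₀ = −2·E₁ − 2·E₂, S₁ = 2·E₁ − 3·E₂; reading off coefficients, c₁ = [-2, 2] and c₂ = [-2, -3].
Hence T = [2, 3] (x) [3, 2] (x) [-2, 2] + [3, -1] (x) [1, -2] (x) [-2, -3], so rank(T) ≤ 2.
These bounds meet, so rank(T) = 2.

2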